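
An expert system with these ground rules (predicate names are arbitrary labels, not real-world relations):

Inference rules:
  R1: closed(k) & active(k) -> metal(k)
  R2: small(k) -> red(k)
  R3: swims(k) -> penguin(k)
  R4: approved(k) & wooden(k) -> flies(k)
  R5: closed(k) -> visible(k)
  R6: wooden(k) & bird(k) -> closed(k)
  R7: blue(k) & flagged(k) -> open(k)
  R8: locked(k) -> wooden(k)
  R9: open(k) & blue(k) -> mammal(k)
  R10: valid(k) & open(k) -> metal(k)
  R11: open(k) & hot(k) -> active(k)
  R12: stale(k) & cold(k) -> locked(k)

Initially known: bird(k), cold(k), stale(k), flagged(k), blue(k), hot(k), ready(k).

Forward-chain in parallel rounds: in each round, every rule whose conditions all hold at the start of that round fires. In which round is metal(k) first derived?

4

[1] R7 [blue(k) & flagged(k) -> open(k)]; R12 [stale(k) & cold(k) -> locked(k)]. ⇒ new: open(k), locked(k).
[2] R8 [locked(k) -> wooden(k)]; R9 [open(k) & blue(k) -> mammal(k)]; R11 [open(k) & hot(k) -> active(k)]. ⇒ new: wooden(k), mammal(k), active(k).
[3] R6 [wooden(k) & bird(k) -> closed(k)]. ⇒ new: closed(k).
[4] R1 [closed(k) & active(k) -> metal(k)]; R5 [closed(k) -> visible(k)]. ⇒ new: metal(k), visible(k).
metal(k) first appears in round 4.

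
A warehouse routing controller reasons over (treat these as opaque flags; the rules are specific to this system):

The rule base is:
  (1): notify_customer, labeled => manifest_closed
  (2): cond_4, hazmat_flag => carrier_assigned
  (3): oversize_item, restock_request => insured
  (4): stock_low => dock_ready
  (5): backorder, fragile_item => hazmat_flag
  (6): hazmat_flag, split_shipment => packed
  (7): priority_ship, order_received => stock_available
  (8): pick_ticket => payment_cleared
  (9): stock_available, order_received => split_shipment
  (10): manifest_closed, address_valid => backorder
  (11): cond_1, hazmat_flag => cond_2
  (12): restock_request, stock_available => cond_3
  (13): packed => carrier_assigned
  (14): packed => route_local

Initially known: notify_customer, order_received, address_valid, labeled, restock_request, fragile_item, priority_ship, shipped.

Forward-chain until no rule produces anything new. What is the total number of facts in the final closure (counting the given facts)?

17

Round 1 — (1), (7), derive manifest_closed, stock_available.
Round 2 — (9), (10), (12), derive split_shipment, backorder, cond_3.
Round 3 — (5), derive hazmat_flag.
Round 4 — (6), derive packed.
Round 5 — (13), (14), derive carrier_assigned, route_local.
Closure: {address_valid, backorder, carrier_assigned, cond_3, fragile_item, hazmat_flag, labeled, manifest_closed, notify_customer, order_received, packed, priority_ship, restock_request, route_local, shipped, split_shipment, stock_available} — 17 facts.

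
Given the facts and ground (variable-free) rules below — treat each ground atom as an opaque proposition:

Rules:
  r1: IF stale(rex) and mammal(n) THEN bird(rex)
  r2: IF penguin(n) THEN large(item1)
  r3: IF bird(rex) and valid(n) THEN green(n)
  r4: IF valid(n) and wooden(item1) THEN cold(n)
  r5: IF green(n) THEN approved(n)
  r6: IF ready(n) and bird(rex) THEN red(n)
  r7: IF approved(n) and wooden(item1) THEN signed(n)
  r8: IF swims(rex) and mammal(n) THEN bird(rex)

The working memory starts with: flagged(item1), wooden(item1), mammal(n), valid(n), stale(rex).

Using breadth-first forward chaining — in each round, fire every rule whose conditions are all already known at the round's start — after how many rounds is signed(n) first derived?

4

[1] r1 [IF stale(rex) and mammal(n) THEN bird(rex)]; r4 [IF valid(n) and wooden(item1) THEN cold(n)]. ⇒ new: bird(rex), cold(n).
[2] r3 [IF bird(rex) and valid(n) THEN green(n)]. ⇒ new: green(n).
[3] r5 [IF green(n) THEN approved(n)]. ⇒ new: approved(n).
[4] r7 [IF approved(n) and wooden(item1) THEN signed(n)]. ⇒ new: signed(n).
signed(n) first appears in round 4.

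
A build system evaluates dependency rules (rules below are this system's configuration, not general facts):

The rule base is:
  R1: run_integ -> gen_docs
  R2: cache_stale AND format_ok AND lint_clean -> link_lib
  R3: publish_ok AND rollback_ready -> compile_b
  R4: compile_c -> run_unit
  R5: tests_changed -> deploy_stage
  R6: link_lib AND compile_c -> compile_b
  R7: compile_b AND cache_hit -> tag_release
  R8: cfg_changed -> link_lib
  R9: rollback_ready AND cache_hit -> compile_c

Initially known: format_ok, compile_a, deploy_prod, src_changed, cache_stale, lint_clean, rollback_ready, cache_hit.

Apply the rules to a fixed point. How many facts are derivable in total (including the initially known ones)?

13

Round 1: R2 [cache_stale AND format_ok AND lint_clean -> link_lib]; R9 [rollback_ready AND cache_hit -> compile_c]. New: link_lib, compile_c.
Round 2: R4 [compile_c -> run_unit]; R6 [link_lib AND compile_c -> compile_b]. New: run_unit, compile_b.
Round 3: R7 [compile_b AND cache_hit -> tag_release]. New: tag_release.
Closure: {cache_hit, cache_stale, compile_a, compile_b, compile_c, deploy_prod, format_ok, link_lib, lint_clean, rollback_ready, run_unit, src_changed, tag_release} — 13 facts.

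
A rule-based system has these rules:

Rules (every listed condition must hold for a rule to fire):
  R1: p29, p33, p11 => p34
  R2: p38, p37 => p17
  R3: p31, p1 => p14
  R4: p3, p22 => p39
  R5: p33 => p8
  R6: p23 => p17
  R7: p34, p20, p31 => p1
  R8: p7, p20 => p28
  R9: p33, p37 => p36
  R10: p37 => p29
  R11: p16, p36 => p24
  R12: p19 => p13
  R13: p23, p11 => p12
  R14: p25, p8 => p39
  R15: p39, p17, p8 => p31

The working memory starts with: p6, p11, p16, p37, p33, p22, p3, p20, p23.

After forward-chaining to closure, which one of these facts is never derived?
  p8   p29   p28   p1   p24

Round 1 — R4, R5, R6, R9, R10, R13, derive p39, p8, p17, p36, p29, p12.
Round 2 — R1, R11, R15, derive p34, p24, p31.
Round 3 — R7, derive p1.
Round 4 — R3, derive p14.
Derived: p29 (round 1), p8 (round 1), p24 (round 2), p1 (round 3). p28 never appears in any round.

p28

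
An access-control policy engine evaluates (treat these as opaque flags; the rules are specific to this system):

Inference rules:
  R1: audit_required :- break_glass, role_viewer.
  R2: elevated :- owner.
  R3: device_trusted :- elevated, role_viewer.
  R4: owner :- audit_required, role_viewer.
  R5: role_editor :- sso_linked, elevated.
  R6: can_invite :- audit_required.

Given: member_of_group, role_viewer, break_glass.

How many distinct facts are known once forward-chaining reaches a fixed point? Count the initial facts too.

Round 1: R1 [audit_required :- break_glass, role_viewer.]. Adds audit_required.
Round 2: R4 [owner :- audit_required, role_viewer.]; R6 [can_invite :- audit_required.]. Adds owner, can_invite.
Round 3: R2 [elevated :- owner.]. Adds elevated.
Round 4: R3 [device_trusted :- elevated, role_viewer.]. Adds device_trusted.
Closure: {audit_required, break_glass, can_invite, device_trusted, elevated, member_of_group, owner, role_viewer} — 8 facts.

8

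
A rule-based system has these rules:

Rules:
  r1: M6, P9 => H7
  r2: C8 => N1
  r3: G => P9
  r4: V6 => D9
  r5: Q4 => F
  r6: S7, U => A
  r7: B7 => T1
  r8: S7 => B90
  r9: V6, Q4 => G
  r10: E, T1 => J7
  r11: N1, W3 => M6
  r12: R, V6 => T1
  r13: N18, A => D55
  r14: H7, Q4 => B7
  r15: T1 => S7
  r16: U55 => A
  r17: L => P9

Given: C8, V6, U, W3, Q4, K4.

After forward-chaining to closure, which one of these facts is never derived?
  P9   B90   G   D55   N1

Round 1 — r2, r4, r5, r9, derive N1, D9, F, G.
Round 2 — r3, r11, derive P9, M6.
Round 3 — r1, derive H7.
Round 4 — r14, derive B7.
Round 5 — r7, derive T1.
Round 6 — r15, derive S7.
Round 7 — r6, r8, derive A, B90.
Derived: B90 (round 7), G (round 1), P9 (round 2), N1 (round 1). D55 never appears in any round.

D55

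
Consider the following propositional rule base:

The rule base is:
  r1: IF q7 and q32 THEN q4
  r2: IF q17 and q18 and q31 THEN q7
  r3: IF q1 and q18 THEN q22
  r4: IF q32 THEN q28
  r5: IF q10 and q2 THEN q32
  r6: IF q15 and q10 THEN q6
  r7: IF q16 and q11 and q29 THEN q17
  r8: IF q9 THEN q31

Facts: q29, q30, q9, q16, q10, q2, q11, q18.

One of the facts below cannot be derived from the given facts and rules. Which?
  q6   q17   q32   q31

Round 1 — r5, r7, r8, derive q32, q17, q31.
Round 2 — r2, r4, derive q7, q28.
Round 3 — r1, derive q4.
Derived: q31 (round 1), q17 (round 1), q32 (round 1). q6 never appears in any round.

q6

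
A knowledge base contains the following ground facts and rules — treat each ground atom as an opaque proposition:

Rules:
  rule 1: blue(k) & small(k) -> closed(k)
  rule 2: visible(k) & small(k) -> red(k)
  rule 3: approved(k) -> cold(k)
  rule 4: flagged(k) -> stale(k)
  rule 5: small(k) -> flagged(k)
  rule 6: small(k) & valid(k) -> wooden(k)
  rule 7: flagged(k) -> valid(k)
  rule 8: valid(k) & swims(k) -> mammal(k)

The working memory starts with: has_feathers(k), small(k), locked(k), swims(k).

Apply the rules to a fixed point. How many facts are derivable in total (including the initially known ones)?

Round 1 fires rule 5, giving flagged(k).
Round 2 fires rule 4, rule 7, giving stale(k), valid(k).
Round 3 fires rule 6, rule 8, giving wooden(k), mammal(k).
Closure: {flagged(k), has_feathers(k), locked(k), mammal(k), small(k), stale(k), swims(k), valid(k), wooden(k)} — 9 facts.

9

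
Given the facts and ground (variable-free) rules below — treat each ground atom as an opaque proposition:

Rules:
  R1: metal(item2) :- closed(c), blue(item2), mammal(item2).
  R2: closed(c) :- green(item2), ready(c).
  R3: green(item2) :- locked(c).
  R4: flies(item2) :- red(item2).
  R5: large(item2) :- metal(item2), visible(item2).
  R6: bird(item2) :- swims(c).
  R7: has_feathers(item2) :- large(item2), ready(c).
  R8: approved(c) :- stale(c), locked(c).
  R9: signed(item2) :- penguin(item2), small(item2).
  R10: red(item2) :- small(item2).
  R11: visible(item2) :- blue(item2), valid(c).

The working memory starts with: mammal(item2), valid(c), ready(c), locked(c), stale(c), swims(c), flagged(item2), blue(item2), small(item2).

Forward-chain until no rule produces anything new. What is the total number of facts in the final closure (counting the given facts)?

Round 1: R3 [green(item2) :- locked(c).]; R6 [bird(item2) :- swims(c).]; R8 [approved(c) :- stale(c), locked(c).]; R10 [red(item2) :- small(item2).]; R11 [visible(item2) :- blue(item2), valid(c).]. New: green(item2), bird(item2), approved(c), red(item2), visible(item2).
Round 2: R2 [closed(c) :- green(item2), ready(c).]; R4 [flies(item2) :- red(item2).]. New: closed(c), flies(item2).
Round 3: R1 [metal(item2) :- closed(c), blue(item2), mammal(item2).]. New: metal(item2).
Round 4: R5 [large(item2) :- metal(item2), visible(item2).]. New: large(item2).
Round 5: R7 [has_feathers(item2) :- large(item2), ready(c).]. New: has_feathers(item2).
Closure: {approved(c), bird(item2), blue(item2), closed(c), flagged(item2), flies(item2), green(item2), has_feathers(item2), large(item2), locked(c), mammal(item2), metal(item2), ready(c), red(item2), small(item2), stale(c), swims(c), valid(c), visible(item2)} — 19 facts.

19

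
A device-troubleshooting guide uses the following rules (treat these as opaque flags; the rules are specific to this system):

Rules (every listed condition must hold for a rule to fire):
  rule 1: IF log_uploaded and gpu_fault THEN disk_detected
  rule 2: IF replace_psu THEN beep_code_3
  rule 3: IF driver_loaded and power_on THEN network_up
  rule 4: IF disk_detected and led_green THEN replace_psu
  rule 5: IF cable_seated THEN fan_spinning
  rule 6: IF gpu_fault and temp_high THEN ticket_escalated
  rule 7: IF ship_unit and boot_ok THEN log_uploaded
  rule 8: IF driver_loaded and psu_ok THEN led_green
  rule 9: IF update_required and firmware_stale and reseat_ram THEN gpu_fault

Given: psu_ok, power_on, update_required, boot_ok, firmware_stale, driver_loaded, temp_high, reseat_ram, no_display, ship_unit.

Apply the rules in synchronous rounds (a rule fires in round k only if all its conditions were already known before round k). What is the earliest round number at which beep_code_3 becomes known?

4

Round 1 — rule 3, rule 7, rule 8, rule 9, derive network_up, log_uploaded, led_green, gpu_fault.
Round 2 — rule 1, rule 6, derive disk_detected, ticket_escalated.
Round 3 — rule 4, derive replace_psu.
Round 4 — rule 2, derive beep_code_3.
beep_code_3 first appears in round 4.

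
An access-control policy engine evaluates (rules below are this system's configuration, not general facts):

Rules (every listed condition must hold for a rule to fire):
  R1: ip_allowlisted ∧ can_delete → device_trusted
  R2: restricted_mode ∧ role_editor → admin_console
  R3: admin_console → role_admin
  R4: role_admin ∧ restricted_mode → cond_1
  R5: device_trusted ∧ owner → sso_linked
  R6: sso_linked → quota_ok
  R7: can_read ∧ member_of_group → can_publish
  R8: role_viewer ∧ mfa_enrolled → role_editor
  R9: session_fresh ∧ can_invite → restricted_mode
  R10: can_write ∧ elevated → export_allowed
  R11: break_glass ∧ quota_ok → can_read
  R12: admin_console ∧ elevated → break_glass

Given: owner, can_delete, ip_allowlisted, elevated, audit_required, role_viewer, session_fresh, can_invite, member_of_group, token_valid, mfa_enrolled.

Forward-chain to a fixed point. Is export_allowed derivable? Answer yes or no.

[1] R1 [ip_allowlisted ∧ can_delete → device_trusted]; R8 [role_viewer ∧ mfa_enrolled → role_editor]; R9 [session_fresh ∧ can_invite → restricted_mode]. ⇒ new: device_trusted, role_editor, restricted_mode.
[2] R2 [restricted_mode ∧ role_editor → admin_console]; R5 [device_trusted ∧ owner → sso_linked]. ⇒ new: admin_console, sso_linked.
[3] R3 [admin_console → role_admin]; R6 [sso_linked → quota_ok]; R12 [admin_console ∧ elevated → break_glass]. ⇒ new: role_admin, quota_ok, break_glass.
[4] R4 [role_admin ∧ restricted_mode → cond_1]; R11 [break_glass ∧ quota_ok → can_read]. ⇒ new: cond_1, can_read.
[5] R7 [can_read ∧ member_of_group → can_publish]. ⇒ new: can_publish.
Fixed point reached. export_allowed is concluded only by R10; R10 needs can_write (never derived).

no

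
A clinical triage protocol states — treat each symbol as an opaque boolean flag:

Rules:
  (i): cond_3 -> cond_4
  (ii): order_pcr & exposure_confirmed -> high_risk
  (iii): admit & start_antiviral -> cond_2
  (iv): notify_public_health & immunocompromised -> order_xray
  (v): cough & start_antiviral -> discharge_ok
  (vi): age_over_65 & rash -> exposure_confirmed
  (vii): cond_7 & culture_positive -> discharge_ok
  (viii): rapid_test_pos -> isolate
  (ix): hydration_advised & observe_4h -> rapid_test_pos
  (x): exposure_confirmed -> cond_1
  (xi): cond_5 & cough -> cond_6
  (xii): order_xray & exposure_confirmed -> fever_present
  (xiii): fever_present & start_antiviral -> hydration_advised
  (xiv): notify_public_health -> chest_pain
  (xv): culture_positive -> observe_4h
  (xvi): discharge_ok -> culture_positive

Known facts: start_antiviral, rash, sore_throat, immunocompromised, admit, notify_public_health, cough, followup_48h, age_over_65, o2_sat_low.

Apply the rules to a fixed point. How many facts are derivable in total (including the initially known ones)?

22

Round 1: (iii) [admit & start_antiviral -> cond_2]; (iv) [notify_public_health & immunocompromised -> order_xray]; (v) [cough & start_antiviral -> discharge_ok]; (vi) [age_over_65 & rash -> exposure_confirmed]; (xiv) [notify_public_health -> chest_pain]. Adds cond_2, order_xray, discharge_ok, exposure_confirmed, chest_pain.
Round 2: (x) [exposure_confirmed -> cond_1]; (xii) [order_xray & exposure_confirmed -> fever_present]; (xvi) [discharge_ok -> culture_positive]. Adds cond_1, fever_present, culture_positive.
Round 3: (xiii) [fever_present & start_antiviral -> hydration_advised]; (xv) [culture_positive -> observe_4h]. Adds hydration_advised, observe_4h.
Round 4: (ix) [hydration_advised & observe_4h -> rapid_test_pos]. Adds rapid_test_pos.
Round 5: (viii) [rapid_test_pos -> isolate]. Adds isolate.
Closure: {admit, age_over_65, chest_pain, cond_1, cond_2, cough, culture_positive, discharge_ok, exposure_confirmed, fever_present, followup_48h, hydration_advised, immunocompromised, isolate, notify_public_health, o2_sat_low, observe_4h, order_xray, rapid_test_pos, rash, sore_throat, start_antiviral} — 22 facts.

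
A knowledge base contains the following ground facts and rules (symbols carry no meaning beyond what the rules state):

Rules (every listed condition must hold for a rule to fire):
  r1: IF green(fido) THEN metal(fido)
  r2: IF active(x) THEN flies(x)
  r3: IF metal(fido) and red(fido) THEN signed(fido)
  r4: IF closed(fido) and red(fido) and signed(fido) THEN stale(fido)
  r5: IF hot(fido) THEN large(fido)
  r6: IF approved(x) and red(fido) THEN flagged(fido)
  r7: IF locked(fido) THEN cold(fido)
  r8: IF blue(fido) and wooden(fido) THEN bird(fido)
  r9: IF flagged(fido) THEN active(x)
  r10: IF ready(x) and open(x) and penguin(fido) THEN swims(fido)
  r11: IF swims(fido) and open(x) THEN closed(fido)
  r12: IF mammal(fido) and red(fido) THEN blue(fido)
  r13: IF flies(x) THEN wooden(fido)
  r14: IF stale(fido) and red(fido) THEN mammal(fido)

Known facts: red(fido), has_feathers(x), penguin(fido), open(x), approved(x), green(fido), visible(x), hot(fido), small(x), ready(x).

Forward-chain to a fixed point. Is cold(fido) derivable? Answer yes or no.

no

Round 1 — r1, r5, r6, r10, derive metal(fido), large(fido), flagged(fido), swims(fido).
Round 2 — r3, r9, r11, derive signed(fido), active(x), closed(fido).
Round 3 — r2, r4, derive flies(x), stale(fido).
Round 4 — r13, r14, derive wooden(fido), mammal(fido).
Round 5 — r12, derive blue(fido).
Round 6 — r8, derive bird(fido).
Fixed point reached. cold(fido) is concluded only by r7; r7 needs locked(fido) (never derived).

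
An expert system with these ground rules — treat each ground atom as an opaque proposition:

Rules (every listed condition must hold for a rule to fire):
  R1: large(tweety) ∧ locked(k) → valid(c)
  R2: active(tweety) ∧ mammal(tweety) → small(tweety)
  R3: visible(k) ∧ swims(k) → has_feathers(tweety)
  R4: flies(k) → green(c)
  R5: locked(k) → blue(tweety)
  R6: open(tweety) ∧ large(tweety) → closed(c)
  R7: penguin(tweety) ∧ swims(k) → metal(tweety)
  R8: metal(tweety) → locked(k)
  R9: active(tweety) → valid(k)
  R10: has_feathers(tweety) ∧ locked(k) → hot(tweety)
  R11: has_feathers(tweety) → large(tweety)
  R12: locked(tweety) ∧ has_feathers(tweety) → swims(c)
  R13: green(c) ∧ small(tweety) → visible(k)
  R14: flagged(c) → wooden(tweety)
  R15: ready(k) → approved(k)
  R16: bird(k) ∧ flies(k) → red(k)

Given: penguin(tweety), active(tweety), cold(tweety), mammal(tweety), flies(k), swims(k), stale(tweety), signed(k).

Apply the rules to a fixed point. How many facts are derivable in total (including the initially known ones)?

Round 1 fires R2, R4, R7, R9, giving small(tweety), green(c), metal(tweety), valid(k).
Round 2 fires R8, R13, giving locked(k), visible(k).
Round 3 fires R3, R5, giving has_feathers(tweety), blue(tweety).
Round 4 fires R10, R11, giving hot(tweety), large(tweety).
Round 5 fires R1, giving valid(c).
Closure: {active(tweety), blue(tweety), cold(tweety), flies(k), green(c), has_feathers(tweety), hot(tweety), large(tweety), locked(k), mammal(tweety), metal(tweety), penguin(tweety), signed(k), small(tweety), stale(tweety), swims(k), valid(c), valid(k), visible(k)} — 19 facts.

19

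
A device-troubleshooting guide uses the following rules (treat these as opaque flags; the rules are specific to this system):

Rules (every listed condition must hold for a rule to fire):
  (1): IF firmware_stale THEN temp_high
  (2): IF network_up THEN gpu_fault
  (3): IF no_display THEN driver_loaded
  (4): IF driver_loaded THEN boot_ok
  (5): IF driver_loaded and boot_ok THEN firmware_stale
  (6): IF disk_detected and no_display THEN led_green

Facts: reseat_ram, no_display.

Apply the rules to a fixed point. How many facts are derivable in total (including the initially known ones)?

[1] (3) [IF no_display THEN driver_loaded]. ⇒ new: driver_loaded.
[2] (4) [IF driver_loaded THEN boot_ok]. ⇒ new: boot_ok.
[3] (5) [IF driver_loaded and boot_ok THEN firmware_stale]. ⇒ new: firmware_stale.
[4] (1) [IF firmware_stale THEN temp_high]. ⇒ new: temp_high.
Closure: {boot_ok, driver_loaded, firmware_stale, no_display, reseat_ram, temp_high} — 6 facts.

6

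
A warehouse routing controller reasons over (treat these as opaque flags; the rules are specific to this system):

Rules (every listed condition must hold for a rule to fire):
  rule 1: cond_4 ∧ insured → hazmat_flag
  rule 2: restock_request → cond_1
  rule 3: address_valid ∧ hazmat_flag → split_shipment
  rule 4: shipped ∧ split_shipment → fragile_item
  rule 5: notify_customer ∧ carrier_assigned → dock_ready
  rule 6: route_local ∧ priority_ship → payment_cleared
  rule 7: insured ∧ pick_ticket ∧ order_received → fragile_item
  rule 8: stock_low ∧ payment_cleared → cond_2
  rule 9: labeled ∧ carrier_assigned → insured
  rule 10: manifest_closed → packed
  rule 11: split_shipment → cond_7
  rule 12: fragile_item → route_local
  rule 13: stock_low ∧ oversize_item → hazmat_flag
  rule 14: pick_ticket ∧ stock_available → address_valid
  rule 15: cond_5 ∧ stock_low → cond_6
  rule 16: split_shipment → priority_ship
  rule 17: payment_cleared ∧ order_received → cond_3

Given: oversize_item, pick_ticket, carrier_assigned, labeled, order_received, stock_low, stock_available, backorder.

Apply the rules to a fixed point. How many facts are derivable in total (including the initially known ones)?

Round 1: rule 9 [labeled ∧ carrier_assigned → insured]; rule 13 [stock_low ∧ oversize_item → hazmat_flag]; rule 14 [pick_ticket ∧ stock_available → address_valid]. Adds insured, hazmat_flag, address_valid.
Round 2: rule 3 [address_valid ∧ hazmat_flag → split_shipment]; rule 7 [insured ∧ pick_ticket ∧ order_received → fragile_item]. Adds split_shipment, fragile_item.
Round 3: rule 11 [split_shipment → cond_7]; rule 12 [fragile_item → route_local]; rule 16 [split_shipment → priority_ship]. Adds cond_7, route_local, priority_ship.
Round 4: rule 6 [route_local ∧ priority_ship → payment_cleared]. Adds payment_cleared.
Round 5: rule 8 [stock_low ∧ payment_cleared → cond_2]; rule 17 [payment_cleared ∧ order_received → cond_3]. Adds cond_2, cond_3.
Closure: {address_valid, backorder, carrier_assigned, cond_2, cond_3, cond_7, fragile_item, hazmat_flag, insured, labeled, order_received, oversize_item, payment_cleared, pick_ticket, priority_ship, route_local, split_shipment, stock_available, stock_low} — 19 facts.

19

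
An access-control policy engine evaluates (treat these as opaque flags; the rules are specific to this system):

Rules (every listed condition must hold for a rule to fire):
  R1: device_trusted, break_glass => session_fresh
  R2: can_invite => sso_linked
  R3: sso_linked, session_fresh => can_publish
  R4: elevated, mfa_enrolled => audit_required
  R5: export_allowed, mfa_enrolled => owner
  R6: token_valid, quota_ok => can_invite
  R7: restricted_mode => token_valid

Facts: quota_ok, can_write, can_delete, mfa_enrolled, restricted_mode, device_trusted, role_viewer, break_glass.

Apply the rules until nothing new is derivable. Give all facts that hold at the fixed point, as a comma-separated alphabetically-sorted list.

Round 1: R1 [device_trusted, break_glass => session_fresh]; R7 [restricted_mode => token_valid]. New: session_fresh, token_valid.
Round 2: R6 [token_valid, quota_ok => can_invite]. New: can_invite.
Round 3: R2 [can_invite => sso_linked]. New: sso_linked.
Round 4: R3 [sso_linked, session_fresh => can_publish]. New: can_publish.

break_glass, can_delete, can_invite, can_publish, can_write, device_trusted, mfa_enrolled, quota_ok, restricted_mode, role_viewer, session_fresh, sso_linked, token_valid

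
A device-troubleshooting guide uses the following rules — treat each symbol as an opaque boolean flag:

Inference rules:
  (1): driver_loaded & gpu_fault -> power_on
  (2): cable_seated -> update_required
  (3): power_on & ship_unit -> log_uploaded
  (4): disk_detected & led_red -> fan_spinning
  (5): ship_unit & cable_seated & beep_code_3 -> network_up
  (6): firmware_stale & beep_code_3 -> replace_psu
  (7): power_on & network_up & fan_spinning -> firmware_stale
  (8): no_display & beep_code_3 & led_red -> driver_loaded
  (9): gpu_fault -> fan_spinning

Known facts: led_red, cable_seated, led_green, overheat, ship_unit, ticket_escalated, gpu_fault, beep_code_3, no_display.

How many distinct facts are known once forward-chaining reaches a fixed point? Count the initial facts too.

17

Round 1 fires (2), (5), (8), (9), giving update_required, network_up, driver_loaded, fan_spinning.
Round 2 fires (1), giving power_on.
Round 3 fires (3), (7), giving log_uploaded, firmware_stale.
Round 4 fires (6), giving replace_psu.
Closure: {beep_code_3, cable_seated, driver_loaded, fan_spinning, firmware_stale, gpu_fault, led_green, led_red, log_uploaded, network_up, no_display, overheat, power_on, replace_psu, ship_unit, ticket_escalated, update_required} — 17 facts.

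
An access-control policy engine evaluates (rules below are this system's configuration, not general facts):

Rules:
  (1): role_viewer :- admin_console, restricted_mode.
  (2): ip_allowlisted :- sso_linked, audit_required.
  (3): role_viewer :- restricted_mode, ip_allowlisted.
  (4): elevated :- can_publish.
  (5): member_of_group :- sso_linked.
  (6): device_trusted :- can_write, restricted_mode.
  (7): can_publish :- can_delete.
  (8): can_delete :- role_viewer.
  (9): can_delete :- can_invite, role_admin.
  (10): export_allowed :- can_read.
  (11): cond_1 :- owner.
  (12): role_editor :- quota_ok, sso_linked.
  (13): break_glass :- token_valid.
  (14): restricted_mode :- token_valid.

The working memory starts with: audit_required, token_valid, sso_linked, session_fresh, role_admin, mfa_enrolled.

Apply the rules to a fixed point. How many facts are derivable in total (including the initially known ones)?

14

Round 1: (2) [ip_allowlisted :- sso_linked, audit_required.]; (5) [member_of_group :- sso_linked.]; (13) [break_glass :- token_valid.]; (14) [restricted_mode :- token_valid.]. New: ip_allowlisted, member_of_group, break_glass, restricted_mode.
Round 2: (3) [role_viewer :- restricted_mode, ip_allowlisted.]. New: role_viewer.
Round 3: (8) [can_delete :- role_viewer.]. New: can_delete.
Round 4: (7) [can_publish :- can_delete.]. New: can_publish.
Round 5: (4) [elevated :- can_publish.]. New: elevated.
Closure: {audit_required, break_glass, can_delete, can_publish, elevated, ip_allowlisted, member_of_group, mfa_enrolled, restricted_mode, role_admin, role_viewer, session_fresh, sso_linked, token_valid} — 14 facts.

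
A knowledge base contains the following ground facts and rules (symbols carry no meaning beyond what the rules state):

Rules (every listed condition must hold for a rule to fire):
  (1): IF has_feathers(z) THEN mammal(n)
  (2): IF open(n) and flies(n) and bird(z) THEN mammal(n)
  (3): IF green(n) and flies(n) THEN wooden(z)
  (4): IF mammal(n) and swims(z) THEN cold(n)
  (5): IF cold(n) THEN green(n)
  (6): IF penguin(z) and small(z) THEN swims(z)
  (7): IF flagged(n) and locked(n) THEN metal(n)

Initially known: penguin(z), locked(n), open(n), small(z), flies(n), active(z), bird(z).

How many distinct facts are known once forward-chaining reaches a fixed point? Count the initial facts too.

[1] (2) [IF open(n) and flies(n) and bird(z) THEN mammal(n)]; (6) [IF penguin(z) and small(z) THEN swims(z)]. ⇒ new: mammal(n), swims(z).
[2] (4) [IF mammal(n) and swims(z) THEN cold(n)]. ⇒ new: cold(n).
[3] (5) [IF cold(n) THEN green(n)]. ⇒ new: green(n).
[4] (3) [IF green(n) and flies(n) THEN wooden(z)]. ⇒ new: wooden(z).
Closure: {active(z), bird(z), cold(n), flies(n), green(n), locked(n), mammal(n), open(n), penguin(z), small(z), swims(z), wooden(z)} — 12 facts.

12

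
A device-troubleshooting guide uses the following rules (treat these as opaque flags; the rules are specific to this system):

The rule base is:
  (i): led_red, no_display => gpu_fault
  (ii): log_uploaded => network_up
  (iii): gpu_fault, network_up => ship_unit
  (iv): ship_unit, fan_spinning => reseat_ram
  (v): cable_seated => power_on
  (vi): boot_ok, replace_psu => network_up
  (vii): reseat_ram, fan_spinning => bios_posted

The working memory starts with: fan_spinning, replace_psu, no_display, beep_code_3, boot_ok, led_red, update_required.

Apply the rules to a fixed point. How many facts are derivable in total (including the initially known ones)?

12

Round 1: (i) [led_red, no_display => gpu_fault]; (vi) [boot_ok, replace_psu => network_up]. Adds gpu_fault, network_up.
Round 2: (iii) [gpu_fault, network_up => ship_unit]. Adds ship_unit.
Round 3: (iv) [ship_unit, fan_spinning => reseat_ram]. Adds reseat_ram.
Round 4: (vii) [reseat_ram, fan_spinning => bios_posted]. Adds bios_posted.
Closure: {beep_code_3, bios_posted, boot_ok, fan_spinning, gpu_fault, led_red, network_up, no_display, replace_psu, reseat_ram, ship_unit, update_required} — 12 facts.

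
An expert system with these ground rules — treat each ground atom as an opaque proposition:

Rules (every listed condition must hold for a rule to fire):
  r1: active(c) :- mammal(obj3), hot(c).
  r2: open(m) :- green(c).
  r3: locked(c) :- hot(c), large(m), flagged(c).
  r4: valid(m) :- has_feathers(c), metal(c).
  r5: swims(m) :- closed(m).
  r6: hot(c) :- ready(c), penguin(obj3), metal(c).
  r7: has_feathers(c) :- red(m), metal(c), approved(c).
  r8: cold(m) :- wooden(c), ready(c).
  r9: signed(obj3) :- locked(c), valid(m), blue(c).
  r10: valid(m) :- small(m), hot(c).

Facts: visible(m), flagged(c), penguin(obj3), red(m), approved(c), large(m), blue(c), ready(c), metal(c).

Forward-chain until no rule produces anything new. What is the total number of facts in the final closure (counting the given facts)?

14

[1] r6 [hot(c) :- ready(c), penguin(obj3), metal(c).]; r7 [has_feathers(c) :- red(m), metal(c), approved(c).]. ⇒ new: hot(c), has_feathers(c).
[2] r3 [locked(c) :- hot(c), large(m), flagged(c).]; r4 [valid(m) :- has_feathers(c), metal(c).]. ⇒ new: locked(c), valid(m).
[3] r9 [signed(obj3) :- locked(c), valid(m), blue(c).]. ⇒ new: signed(obj3).
Closure: {approved(c), blue(c), flagged(c), has_feathers(c), hot(c), large(m), locked(c), metal(c), penguin(obj3), ready(c), red(m), signed(obj3), valid(m), visible(m)} — 14 facts.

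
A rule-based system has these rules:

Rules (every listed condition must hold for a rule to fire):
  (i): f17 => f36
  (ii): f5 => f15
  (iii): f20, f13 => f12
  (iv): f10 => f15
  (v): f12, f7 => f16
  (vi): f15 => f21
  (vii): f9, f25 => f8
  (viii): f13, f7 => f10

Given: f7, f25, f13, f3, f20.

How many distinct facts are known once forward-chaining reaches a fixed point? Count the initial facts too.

10

Round 1: (iii) [f20, f13 => f12]; (viii) [f13, f7 => f10]. Adds f12, f10.
Round 2: (iv) [f10 => f15]; (v) [f12, f7 => f16]. Adds f15, f16.
Round 3: (vi) [f15 => f21]. Adds f21.
Closure: {f10, f12, f13, f15, f16, f20, f21, f25, f3, f7} — 10 facts.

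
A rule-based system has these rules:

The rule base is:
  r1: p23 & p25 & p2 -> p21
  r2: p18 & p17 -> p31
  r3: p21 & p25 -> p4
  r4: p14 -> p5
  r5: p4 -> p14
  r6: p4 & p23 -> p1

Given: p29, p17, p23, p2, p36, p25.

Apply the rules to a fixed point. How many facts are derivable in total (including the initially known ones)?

11

Round 1 fires r1, giving p21.
Round 2 fires r3, giving p4.
Round 3 fires r5, r6, giving p14, p1.
Round 4 fires r4, giving p5.
Closure: {p1, p14, p17, p2, p21, p23, p25, p29, p36, p4, p5} — 11 facts.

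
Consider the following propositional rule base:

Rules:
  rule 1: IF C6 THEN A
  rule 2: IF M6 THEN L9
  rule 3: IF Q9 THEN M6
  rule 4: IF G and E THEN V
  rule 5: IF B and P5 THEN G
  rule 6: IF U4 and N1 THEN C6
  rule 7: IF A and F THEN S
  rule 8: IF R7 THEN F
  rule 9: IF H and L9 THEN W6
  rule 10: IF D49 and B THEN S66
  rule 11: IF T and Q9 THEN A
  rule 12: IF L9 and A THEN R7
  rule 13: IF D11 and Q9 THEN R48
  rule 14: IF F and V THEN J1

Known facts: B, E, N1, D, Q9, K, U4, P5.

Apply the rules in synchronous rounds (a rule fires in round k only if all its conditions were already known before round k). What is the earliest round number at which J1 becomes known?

5

Round 1 — rule 3, rule 5, rule 6, derive M6, G, C6.
Round 2 — rule 1, rule 2, rule 4, derive A, L9, V.
Round 3 — rule 12, derive R7.
Round 4 — rule 8, derive F.
Round 5 — rule 7, rule 14, derive S, J1.
J1 first appears in round 5.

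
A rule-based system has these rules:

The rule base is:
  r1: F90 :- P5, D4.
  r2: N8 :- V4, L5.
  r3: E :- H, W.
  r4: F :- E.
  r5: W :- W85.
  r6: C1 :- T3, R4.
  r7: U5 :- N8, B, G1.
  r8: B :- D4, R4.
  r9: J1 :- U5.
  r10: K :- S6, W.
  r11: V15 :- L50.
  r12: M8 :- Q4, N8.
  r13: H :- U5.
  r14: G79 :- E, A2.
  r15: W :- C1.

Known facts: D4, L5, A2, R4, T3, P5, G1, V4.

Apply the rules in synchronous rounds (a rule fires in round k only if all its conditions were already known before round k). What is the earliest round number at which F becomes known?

5

Round 1: r1 [F90 :- P5, D4.]; r2 [N8 :- V4, L5.]; r6 [C1 :- T3, R4.]; r8 [B :- D4, R4.]. New: F90, N8, C1, B.
Round 2: r7 [U5 :- N8, B, G1.]; r15 [W :- C1.]. New: U5, W.
Round 3: r9 [J1 :- U5.]; r13 [H :- U5.]. New: J1, H.
Round 4: r3 [E :- H, W.]. New: E.
Round 5: r4 [F :- E.]; r14 [G79 :- E, A2.]. New: F, G79.
F first appears in round 5.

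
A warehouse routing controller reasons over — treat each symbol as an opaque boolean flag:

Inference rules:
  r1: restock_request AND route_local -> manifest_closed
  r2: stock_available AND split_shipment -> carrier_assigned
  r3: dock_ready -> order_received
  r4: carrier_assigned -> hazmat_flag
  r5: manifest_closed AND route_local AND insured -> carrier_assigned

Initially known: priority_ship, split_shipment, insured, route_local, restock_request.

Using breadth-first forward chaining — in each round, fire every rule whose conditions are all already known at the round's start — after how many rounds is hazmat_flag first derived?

3

[1] r1 [restock_request AND route_local -> manifest_closed]. ⇒ new: manifest_closed.
[2] r5 [manifest_closed AND route_local AND insured -> carrier_assigned]. ⇒ new: carrier_assigned.
[3] r4 [carrier_assigned -> hazmat_flag]. ⇒ new: hazmat_flag.
hazmat_flag first appears in round 3.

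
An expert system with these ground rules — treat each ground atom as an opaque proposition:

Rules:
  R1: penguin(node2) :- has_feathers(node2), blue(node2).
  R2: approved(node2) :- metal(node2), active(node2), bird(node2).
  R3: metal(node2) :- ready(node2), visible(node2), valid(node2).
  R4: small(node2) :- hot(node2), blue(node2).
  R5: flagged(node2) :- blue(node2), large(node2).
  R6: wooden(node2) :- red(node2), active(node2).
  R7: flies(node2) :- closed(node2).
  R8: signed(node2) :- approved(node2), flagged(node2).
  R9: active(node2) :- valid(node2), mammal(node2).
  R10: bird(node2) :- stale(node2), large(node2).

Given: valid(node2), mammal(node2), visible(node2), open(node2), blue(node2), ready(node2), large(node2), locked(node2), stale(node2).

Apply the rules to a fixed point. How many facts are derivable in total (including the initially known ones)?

15

[1] R3 [metal(node2) :- ready(node2), visible(node2), valid(node2).]; R5 [flagged(node2) :- blue(node2), large(node2).]; R9 [active(node2) :- valid(node2), mammal(node2).]; R10 [bird(node2) :- stale(node2), large(node2).]. ⇒ new: metal(node2), flagged(node2), active(node2), bird(node2).
[2] R2 [approved(node2) :- metal(node2), active(node2), bird(node2).]. ⇒ new: approved(node2).
[3] R8 [signed(node2) :- approved(node2), flagged(node2).]. ⇒ new: signed(node2).
Closure: {active(node2), approved(node2), bird(node2), blue(node2), flagged(node2), large(node2), locked(node2), mammal(node2), metal(node2), open(node2), ready(node2), signed(node2), stale(node2), valid(node2), visible(node2)} — 15 facts.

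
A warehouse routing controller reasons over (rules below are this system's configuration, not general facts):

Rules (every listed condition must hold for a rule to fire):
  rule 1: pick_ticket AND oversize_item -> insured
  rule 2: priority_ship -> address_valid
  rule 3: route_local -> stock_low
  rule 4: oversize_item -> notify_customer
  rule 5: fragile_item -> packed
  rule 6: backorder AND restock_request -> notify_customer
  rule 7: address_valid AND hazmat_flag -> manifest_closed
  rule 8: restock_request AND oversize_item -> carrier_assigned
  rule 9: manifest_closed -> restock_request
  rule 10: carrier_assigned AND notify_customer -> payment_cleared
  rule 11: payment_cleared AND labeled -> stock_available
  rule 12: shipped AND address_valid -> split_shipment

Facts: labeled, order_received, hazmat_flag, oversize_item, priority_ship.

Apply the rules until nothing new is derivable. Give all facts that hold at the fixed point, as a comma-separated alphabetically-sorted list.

address_valid, carrier_assigned, hazmat_flag, labeled, manifest_closed, notify_customer, order_received, oversize_item, payment_cleared, priority_ship, restock_request, stock_available

[1] rule 2 [priority_ship -> address_valid]; rule 4 [oversize_item -> notify_customer]. ⇒ new: address_valid, notify_customer.
[2] rule 7 [address_valid AND hazmat_flag -> manifest_closed]. ⇒ new: manifest_closed.
[3] rule 9 [manifest_closed -> restock_request]. ⇒ new: restock_request.
[4] rule 8 [restock_request AND oversize_item -> carrier_assigned]. ⇒ new: carrier_assigned.
[5] rule 10 [carrier_assigned AND notify_customer -> payment_cleared]. ⇒ new: payment_cleared.
[6] rule 11 [payment_cleared AND labeled -> stock_available]. ⇒ new: stock_available.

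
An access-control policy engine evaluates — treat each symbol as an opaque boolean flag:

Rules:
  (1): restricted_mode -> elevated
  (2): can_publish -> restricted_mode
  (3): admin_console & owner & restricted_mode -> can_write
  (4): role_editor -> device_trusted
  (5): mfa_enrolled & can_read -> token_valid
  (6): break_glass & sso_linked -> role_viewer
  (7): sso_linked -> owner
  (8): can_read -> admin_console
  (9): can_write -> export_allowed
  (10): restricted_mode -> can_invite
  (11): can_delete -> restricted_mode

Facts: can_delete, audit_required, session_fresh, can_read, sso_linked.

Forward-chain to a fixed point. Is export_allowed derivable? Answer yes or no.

yes

Round 1 fires (7), (8), (11), giving owner, admin_console, restricted_mode.
Round 2 fires (1), (3), (10), giving elevated, can_write, can_invite.
Round 3 fires (9), giving export_allowed.
export_allowed appears in round 3, so it is derivable.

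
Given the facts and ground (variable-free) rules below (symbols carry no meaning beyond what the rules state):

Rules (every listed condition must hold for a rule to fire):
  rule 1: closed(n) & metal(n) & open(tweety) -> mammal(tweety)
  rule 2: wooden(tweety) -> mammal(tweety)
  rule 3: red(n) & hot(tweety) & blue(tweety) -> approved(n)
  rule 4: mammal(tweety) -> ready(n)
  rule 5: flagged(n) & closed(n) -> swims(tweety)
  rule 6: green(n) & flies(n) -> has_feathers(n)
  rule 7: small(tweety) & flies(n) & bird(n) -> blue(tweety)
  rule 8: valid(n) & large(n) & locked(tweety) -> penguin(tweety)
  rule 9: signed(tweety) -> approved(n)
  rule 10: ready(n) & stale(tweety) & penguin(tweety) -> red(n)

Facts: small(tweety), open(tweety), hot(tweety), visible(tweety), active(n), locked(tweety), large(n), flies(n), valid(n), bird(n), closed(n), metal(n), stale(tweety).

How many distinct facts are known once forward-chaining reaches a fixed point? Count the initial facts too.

[1] rule 1 [closed(n) & metal(n) & open(tweety) -> mammal(tweety)]; rule 7 [small(tweety) & flies(n) & bird(n) -> blue(tweety)]; rule 8 [valid(n) & large(n) & locked(tweety) -> penguin(tweety)]. ⇒ new: mammal(tweety), blue(tweety), penguin(tweety).
[2] rule 4 [mammal(tweety) -> ready(n)]. ⇒ new: ready(n).
[3] rule 10 [ready(n) & stale(tweety) & penguin(tweety) -> red(n)]. ⇒ new: red(n).
[4] rule 3 [red(n) & hot(tweety) & blue(tweety) -> approved(n)]. ⇒ new: approved(n).
Closure: {active(n), approved(n), bird(n), blue(tweety), closed(n), flies(n), hot(tweety), large(n), locked(tweety), mammal(tweety), metal(n), open(tweety), penguin(tweety), ready(n), red(n), small(tweety), stale(tweety), valid(n), visible(tweety)} — 19 facts.

19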